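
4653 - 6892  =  - 2239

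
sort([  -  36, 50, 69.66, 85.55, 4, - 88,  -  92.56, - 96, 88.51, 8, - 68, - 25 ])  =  [ - 96,  -  92.56,-88, - 68,  -  36 ,  -  25, 4, 8,50, 69.66,85.55,88.51 ]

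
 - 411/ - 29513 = 411/29513=0.01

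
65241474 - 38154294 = 27087180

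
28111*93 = 2614323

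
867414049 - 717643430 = 149770619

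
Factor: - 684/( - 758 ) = 2^1*3^2*19^1*379^( - 1 ) = 342/379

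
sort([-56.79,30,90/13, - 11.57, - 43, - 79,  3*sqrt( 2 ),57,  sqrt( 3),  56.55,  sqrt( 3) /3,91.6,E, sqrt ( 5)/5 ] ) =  [  -  79, - 56.79, - 43, - 11.57, sqrt( 5) /5, sqrt( 3)/3,sqrt( 3), E, 3 * sqrt( 2),90/13,  30, 56.55,  57, 91.6]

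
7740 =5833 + 1907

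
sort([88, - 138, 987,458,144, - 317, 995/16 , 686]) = [-317,- 138, 995/16,88,144,  458,686,987] 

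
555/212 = 2 + 131/212 = 2.62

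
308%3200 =308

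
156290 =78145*2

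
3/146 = 3/146 = 0.02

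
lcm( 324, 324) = 324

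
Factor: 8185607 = 107^1*113^1*677^1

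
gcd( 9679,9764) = 1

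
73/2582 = 73/2582 =0.03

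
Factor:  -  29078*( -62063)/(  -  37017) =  - 1804667914/37017 = -2^1*3^( - 4 )*7^1*31^1  *  53^1 * 67^1*457^( - 1 )*1171^1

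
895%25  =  20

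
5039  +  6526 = 11565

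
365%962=365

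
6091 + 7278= 13369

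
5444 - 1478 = 3966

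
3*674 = 2022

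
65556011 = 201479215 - 135923204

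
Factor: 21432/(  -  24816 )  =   - 2^(- 1)*11^( - 1) * 19^1 =-19/22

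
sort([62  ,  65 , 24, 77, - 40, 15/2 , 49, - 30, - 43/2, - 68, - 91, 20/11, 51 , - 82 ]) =[  -  91, - 82, - 68, - 40,-30 , - 43/2, 20/11, 15/2, 24, 49,51, 62, 65, 77]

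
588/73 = 588/73 = 8.05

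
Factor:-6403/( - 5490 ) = 2^(  -  1 ) * 3^( - 2 )*5^(-1)*19^1*61^( - 1)*337^1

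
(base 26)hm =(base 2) 111010000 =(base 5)3324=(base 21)112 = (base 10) 464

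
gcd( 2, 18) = 2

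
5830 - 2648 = 3182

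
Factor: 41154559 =41154559^1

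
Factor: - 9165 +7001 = -2^2*541^1 = - 2164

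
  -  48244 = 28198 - 76442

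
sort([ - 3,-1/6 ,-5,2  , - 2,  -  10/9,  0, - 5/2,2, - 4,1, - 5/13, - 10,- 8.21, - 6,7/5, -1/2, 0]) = [ - 10, - 8.21,- 6, - 5, - 4, - 3, - 5/2, - 2, - 10/9, - 1/2, - 5/13,-1/6,0,0,1,7/5,2 , 2] 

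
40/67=40/67 = 0.60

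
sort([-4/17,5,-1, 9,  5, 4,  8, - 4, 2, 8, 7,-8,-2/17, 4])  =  [-8,  -  4,-1, -4/17,  -  2/17,2,4,4,  5,5, 7, 8 , 8, 9 ]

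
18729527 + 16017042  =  34746569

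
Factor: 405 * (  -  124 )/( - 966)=2^1*3^3*5^1 *7^ (-1)*23^( -1) * 31^1 = 8370/161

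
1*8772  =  8772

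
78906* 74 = 5839044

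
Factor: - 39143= -13^1*3011^1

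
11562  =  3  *3854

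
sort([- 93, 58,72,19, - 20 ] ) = [-93,- 20,  19, 58,72]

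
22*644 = 14168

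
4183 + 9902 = 14085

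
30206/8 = 3775 + 3/4 = 3775.75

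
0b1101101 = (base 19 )5e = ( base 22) 4L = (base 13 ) 85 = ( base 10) 109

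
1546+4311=5857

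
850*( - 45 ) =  - 38250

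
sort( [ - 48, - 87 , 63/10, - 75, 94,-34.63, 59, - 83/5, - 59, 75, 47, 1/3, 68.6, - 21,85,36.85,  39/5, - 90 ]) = [ - 90, - 87, - 75,-59,-48, - 34.63,- 21,-83/5, 1/3, 63/10,  39/5,36.85, 47, 59,  68.6,  75,85, 94 ] 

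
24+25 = 49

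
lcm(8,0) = 0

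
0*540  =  0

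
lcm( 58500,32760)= 819000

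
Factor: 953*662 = 630886= 2^1 * 331^1*953^1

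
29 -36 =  - 7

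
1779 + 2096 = 3875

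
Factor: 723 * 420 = 303660= 2^2*3^2*5^1*7^1*241^1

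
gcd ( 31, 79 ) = 1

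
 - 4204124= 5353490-9557614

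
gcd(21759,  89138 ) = 1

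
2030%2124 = 2030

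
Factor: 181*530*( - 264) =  - 25325520= -  2^4*3^1*5^1  *  11^1*53^1*181^1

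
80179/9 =80179/9 = 8908.78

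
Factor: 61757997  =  3^1*7^1*2940857^1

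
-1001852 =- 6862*146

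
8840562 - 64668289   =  -55827727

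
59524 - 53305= 6219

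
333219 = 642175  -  308956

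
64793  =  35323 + 29470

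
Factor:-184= -2^3*23^1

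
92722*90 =8344980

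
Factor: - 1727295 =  - 3^1*5^1*115153^1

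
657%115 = 82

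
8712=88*99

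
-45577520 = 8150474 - 53727994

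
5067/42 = 120 + 9/14 = 120.64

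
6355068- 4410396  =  1944672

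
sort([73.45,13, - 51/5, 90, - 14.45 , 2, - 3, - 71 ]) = [ - 71, - 14.45, - 51/5,-3  ,  2, 13, 73.45,90 ]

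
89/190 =89/190 = 0.47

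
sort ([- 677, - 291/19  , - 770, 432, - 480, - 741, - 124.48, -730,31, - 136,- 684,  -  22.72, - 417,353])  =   [ - 770 , - 741, - 730,-684, - 677, - 480, - 417, - 136, - 124.48, - 22.72, - 291/19,31, 353, 432]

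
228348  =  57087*4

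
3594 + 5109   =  8703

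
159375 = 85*1875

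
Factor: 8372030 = 2^1 * 5^1 * 837203^1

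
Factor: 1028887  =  61^1*101^1*167^1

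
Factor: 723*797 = 576231=3^1*241^1*797^1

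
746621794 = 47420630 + 699201164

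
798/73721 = 798/73721=0.01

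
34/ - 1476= - 17/738 = - 0.02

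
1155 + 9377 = 10532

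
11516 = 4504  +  7012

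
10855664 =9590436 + 1265228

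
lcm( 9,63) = 63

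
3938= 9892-5954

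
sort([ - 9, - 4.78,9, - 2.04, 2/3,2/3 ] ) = [ - 9, - 4.78, -2.04, 2/3, 2/3, 9 ]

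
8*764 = 6112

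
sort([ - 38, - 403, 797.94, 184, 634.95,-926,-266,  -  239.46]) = [-926, - 403, - 266, - 239.46, - 38 , 184,634.95 , 797.94 ] 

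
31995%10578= 261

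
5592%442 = 288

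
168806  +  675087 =843893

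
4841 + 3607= 8448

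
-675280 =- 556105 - 119175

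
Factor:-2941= - 17^1* 173^1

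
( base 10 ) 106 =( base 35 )31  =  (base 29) 3j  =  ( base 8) 152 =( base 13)82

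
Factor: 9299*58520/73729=32010440/4337 = 2^3*5^1 * 7^1* 11^1*19^1*547^1 * 4337^( -1)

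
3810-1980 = 1830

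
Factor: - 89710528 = -2^6*31^1*103^1*439^1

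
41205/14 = 2943 + 3/14 = 2943.21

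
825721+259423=1085144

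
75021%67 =48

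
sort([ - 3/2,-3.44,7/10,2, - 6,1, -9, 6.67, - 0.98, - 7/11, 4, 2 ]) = [-9,-6, - 3.44,- 3/2, - 0.98,-7/11,7/10,1,2,2, 4, 6.67] 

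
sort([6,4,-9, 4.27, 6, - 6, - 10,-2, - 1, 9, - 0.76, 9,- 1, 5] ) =[ - 10, - 9, - 6,- 2, - 1, - 1,- 0.76,4,4.27,  5 , 6, 6, 9 , 9] 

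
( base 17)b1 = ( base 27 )6Q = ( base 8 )274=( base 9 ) 228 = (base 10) 188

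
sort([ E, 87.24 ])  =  [ E  ,  87.24]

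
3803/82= 46 + 31/82= 46.38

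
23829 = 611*39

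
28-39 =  - 11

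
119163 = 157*759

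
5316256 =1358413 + 3957843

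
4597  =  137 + 4460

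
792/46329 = 264/15443 =0.02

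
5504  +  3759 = 9263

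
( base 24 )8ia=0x13ba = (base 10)5050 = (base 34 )4CI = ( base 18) faa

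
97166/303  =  320+206/303 = 320.68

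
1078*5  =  5390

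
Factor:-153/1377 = -3^ ( - 2) = - 1/9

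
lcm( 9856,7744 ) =108416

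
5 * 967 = 4835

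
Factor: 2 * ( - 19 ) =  - 2^1*19^1 = - 38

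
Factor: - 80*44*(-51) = 2^6*3^1*5^1*11^1*17^1 = 179520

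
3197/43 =74+15/43 = 74.35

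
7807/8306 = 7807/8306 = 0.94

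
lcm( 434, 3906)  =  3906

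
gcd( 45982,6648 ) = 554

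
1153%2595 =1153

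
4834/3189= 4834/3189 = 1.52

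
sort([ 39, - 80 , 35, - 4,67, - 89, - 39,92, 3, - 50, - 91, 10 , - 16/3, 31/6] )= [ - 91, - 89 ,-80, - 50, -39, - 16/3, - 4,  3,31/6,10,  35,39, 67,92]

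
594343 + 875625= 1469968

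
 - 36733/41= - 896 + 3/41  =  - 895.93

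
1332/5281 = 1332/5281 = 0.25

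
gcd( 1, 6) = 1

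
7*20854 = 145978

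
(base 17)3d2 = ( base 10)1090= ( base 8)2102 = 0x442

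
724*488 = 353312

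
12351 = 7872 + 4479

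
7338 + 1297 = 8635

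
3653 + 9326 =12979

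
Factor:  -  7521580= -2^2*5^1 * 11^1*179^1 * 191^1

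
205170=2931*70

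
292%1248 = 292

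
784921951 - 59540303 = 725381648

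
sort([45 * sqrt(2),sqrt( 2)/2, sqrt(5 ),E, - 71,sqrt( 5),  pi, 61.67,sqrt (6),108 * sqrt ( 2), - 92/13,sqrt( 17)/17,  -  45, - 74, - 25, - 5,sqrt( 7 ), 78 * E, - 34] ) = [ - 74, - 71,- 45, - 34,-25, -92/13, - 5,  sqrt(17) /17,sqrt( 2)/2,sqrt( 5), sqrt( 5), sqrt( 6),sqrt( 7), E,pi,61.67,45*sqrt ( 2), 108*sqrt( 2),78  *E]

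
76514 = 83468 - 6954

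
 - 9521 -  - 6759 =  - 2762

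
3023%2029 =994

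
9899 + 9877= 19776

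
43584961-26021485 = 17563476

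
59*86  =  5074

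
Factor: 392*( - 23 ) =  - 2^3*7^2*23^1 = - 9016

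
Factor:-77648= - 2^4 *23^1*211^1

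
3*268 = 804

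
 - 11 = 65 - 76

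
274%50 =24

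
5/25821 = 5/25821 = 0.00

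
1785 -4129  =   - 2344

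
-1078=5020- 6098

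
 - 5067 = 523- 5590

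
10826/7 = 10826/7 = 1546.57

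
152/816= 19/102 = 0.19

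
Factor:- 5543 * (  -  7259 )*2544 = 2^4*3^1*7^1*17^1*23^1*53^1*61^1*241^1 = 102362004528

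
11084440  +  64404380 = 75488820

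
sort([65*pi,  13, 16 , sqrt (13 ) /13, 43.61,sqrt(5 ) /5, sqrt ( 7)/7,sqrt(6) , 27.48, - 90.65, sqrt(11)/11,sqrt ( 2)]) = [ - 90.65,sqrt(13)/13, sqrt( 11)/11,  sqrt(7)/7,sqrt( 5)/5, sqrt(2),sqrt(6 ),13,16 , 27.48,43.61 , 65 *pi]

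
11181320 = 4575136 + 6606184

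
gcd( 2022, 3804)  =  6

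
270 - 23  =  247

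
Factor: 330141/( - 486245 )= -4179/6155 = - 3^1*5^(-1)*7^1* 199^1*1231^( - 1 )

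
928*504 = 467712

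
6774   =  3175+3599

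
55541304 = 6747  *8232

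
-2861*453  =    -  1296033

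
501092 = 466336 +34756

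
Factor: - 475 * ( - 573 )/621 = 90725/207 =3^ ( - 2 )*5^2*19^1*23^(-1 )*191^1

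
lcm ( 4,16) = 16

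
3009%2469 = 540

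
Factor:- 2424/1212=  - 2^1 = - 2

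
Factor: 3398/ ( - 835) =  - 2^1 * 5^( - 1)*167^(-1)*1699^1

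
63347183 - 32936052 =30411131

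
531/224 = 531/224 = 2.37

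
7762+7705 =15467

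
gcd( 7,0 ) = 7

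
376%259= 117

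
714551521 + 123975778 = 838527299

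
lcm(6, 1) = 6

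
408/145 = 2 + 118/145 = 2.81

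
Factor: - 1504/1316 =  - 8/7  =  -2^3*7^( - 1 ) 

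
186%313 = 186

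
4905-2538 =2367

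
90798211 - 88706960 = 2091251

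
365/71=5+10/71=5.14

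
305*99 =30195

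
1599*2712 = 4336488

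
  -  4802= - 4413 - 389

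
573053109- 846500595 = - 273447486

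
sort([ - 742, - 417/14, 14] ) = [ - 742, - 417/14,14 ]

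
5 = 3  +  2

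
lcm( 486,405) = 2430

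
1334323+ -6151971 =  - 4817648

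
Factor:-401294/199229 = -566/281  =  - 2^1*281^(- 1 ) * 283^1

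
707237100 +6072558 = 713309658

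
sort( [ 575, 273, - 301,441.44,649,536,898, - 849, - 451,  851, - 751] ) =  [ - 849 ,-751, - 451, - 301,273 , 441.44,536,575,649,  851, 898] 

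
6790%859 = 777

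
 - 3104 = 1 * (- 3104 )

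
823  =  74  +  749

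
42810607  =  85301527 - 42490920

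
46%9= 1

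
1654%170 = 124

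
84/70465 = 84/70465 = 0.00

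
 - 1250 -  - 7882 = 6632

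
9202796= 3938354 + 5264442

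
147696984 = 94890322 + 52806662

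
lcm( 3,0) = 0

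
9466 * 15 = 141990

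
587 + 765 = 1352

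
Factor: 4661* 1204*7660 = 42986725040 = 2^4*5^1*7^1*43^1*59^1*79^1*383^1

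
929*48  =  44592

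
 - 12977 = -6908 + -6069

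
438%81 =33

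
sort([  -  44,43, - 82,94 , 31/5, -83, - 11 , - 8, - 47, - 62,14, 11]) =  [-83,-82,  -  62, - 47, - 44,-11, - 8,31/5,11,  14 , 43,94 ] 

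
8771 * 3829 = 33584159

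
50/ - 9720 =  - 1 + 967/972 = - 0.01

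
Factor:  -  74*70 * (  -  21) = 108780  =  2^2 * 3^1*5^1*7^2*37^1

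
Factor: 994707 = 3^3  *  7^1 * 19^1  *277^1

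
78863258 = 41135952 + 37727306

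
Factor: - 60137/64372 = - 2^(-2) * 19^( - 1)*71^1 = - 71/76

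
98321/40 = 98321/40 = 2458.03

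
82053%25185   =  6498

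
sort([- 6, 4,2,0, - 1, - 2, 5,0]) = [ - 6, - 2, - 1, 0,0,  2, 4,5 ]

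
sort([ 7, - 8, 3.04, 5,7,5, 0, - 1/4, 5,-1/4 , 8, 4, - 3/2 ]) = [ - 8, - 3/2, - 1/4, - 1/4,0,3.04,4, 5, 5,5,7,  7, 8]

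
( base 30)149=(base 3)1102010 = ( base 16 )405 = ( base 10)1029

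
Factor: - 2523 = - 3^1 * 29^2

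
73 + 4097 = 4170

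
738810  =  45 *16418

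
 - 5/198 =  - 5/198 =-  0.03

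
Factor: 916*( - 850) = -778600 = - 2^3  *  5^2*17^1*229^1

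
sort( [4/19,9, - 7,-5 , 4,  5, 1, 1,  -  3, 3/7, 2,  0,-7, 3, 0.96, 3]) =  [ - 7, - 7,-5 ,-3,  0, 4/19,3/7, 0.96, 1, 1, 2, 3,3, 4,  5, 9]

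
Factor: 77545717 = 77545717^1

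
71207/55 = 71207/55 = 1294.67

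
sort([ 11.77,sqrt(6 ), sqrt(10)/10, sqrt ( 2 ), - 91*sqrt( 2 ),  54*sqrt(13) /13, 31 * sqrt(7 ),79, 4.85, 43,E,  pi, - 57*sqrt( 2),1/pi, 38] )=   [  -  91*sqrt(2 ), - 57 * sqrt(2 ),sqrt( 10 ) /10,  1/pi,sqrt( 2), sqrt( 6 ), E,pi,4.85, 11.77,54*sqrt(13)/13,38 , 43, 79, 31*sqrt( 7 )] 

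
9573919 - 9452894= 121025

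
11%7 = 4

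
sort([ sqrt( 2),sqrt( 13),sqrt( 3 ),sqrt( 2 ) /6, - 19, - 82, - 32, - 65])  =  [ - 82, - 65, - 32, - 19 , sqrt( 2)/6,sqrt ( 2),sqrt( 3),  sqrt( 13) ]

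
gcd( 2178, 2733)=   3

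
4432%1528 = 1376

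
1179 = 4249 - 3070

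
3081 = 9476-6395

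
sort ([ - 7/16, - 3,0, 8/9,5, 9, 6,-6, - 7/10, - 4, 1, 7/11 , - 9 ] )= [ - 9, -6, - 4, - 3, - 7/10, - 7/16, 0,7/11, 8/9, 1  ,  5,  6,9 ]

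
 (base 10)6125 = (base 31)6bi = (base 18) 10G5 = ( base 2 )1011111101101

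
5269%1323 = 1300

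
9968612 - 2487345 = 7481267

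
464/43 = 464/43=10.79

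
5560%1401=1357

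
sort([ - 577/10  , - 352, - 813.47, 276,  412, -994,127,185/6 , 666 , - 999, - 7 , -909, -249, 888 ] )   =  [ - 999, - 994, - 909, - 813.47,  -  352,  -  249, - 577/10, - 7  ,  185/6, 127, 276,412, 666, 888] 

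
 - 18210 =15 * ( - 1214 )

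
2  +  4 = 6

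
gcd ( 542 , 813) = 271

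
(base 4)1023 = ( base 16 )4B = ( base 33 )29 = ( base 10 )75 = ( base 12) 63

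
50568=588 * 86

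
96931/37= 96931/37 = 2619.76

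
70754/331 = 213  +  251/331 = 213.76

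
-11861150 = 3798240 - 15659390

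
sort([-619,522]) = [-619  ,  522]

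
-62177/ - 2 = 62177/2 = 31088.50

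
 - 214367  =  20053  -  234420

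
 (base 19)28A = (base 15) 3DE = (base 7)2402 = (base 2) 1101110100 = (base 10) 884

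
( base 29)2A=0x44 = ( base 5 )233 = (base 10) 68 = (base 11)62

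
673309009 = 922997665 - 249688656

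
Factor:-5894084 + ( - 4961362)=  -2^1*3^1 *7^1*131^1*1973^1 = -10855446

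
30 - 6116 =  - 6086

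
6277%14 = 5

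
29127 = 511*57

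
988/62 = 494/31  =  15.94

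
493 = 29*17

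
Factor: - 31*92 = -2^2*23^1*31^1 = - 2852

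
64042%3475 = 1492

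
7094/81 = 87 + 47/81 = 87.58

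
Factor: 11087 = 11087^1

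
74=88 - 14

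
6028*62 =373736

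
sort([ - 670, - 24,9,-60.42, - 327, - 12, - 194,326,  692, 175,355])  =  [ - 670,-327, - 194,-60.42,  -  24, - 12, 9,175,326,355,  692 ] 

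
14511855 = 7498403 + 7013452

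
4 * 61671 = 246684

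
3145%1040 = 25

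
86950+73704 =160654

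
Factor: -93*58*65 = -350610 = - 2^1 * 3^1* 5^1 * 13^1 * 29^1*31^1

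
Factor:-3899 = -7^1* 557^1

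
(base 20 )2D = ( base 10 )53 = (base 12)45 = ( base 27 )1Q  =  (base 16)35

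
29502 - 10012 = 19490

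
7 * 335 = 2345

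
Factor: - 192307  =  - 192307^1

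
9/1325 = 9/1325= 0.01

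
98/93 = 98/93  =  1.05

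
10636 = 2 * 5318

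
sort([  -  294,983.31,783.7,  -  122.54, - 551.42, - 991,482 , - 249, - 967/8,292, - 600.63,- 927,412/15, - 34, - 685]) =[ - 991,  -  927, - 685,-600.63, - 551.42, - 294 ,  -  249,  -  122.54,-967/8,- 34,412/15,  292, 482, 783.7,983.31] 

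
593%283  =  27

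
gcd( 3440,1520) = 80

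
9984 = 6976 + 3008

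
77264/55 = 7024/5 = 1404.80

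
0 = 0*208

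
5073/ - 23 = -221 + 10/23  =  - 220.57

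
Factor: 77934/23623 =2^1 * 3^1*31^1*419^1  *23623^ ( - 1 ) 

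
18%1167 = 18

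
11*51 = 561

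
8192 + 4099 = 12291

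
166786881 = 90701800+76085081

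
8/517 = 8/517 = 0.02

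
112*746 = 83552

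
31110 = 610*51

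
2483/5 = 2483/5 = 496.60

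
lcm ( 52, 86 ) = 2236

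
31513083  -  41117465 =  - 9604382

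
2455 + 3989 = 6444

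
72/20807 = 72/20807  =  0.00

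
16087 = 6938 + 9149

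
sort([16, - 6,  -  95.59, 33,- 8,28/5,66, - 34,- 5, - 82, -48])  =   [ - 95.59, - 82,  -  48, - 34, - 8, - 6, - 5, 28/5,16, 33,66 ]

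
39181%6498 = 193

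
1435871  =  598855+837016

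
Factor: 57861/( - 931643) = -3^3*31^( - 1 )*41^( - 1 ) * 733^( - 1 )*2143^1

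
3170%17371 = 3170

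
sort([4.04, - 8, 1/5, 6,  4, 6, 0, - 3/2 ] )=[ - 8,-3/2, 0, 1/5, 4,4.04, 6,6 ] 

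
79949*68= 5436532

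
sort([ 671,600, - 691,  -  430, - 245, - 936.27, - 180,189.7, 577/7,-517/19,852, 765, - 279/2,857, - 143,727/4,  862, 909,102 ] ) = [ - 936.27, - 691, - 430,  -  245, - 180,-143, - 279/2,-517/19, 577/7,102,727/4, 189.7 , 600,671,765,852,857,862,909] 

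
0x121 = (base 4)10201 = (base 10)289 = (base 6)1201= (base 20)e9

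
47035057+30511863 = 77546920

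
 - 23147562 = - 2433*9514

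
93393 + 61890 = 155283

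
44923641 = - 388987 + 45312628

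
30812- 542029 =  - 511217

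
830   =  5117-4287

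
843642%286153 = 271336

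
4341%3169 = 1172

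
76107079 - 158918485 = - 82811406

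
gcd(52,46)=2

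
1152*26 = 29952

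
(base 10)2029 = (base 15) 904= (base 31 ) 23E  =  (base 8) 3755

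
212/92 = 2 + 7/23 = 2.30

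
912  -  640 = 272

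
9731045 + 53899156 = 63630201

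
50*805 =40250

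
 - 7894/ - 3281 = 2 + 1332/3281 = 2.41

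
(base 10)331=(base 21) FG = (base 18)107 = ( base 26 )CJ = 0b101001011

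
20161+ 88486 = 108647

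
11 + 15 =26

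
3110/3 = 3110/3 = 1036.67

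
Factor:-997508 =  - 2^2*249377^1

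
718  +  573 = 1291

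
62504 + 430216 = 492720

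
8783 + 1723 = 10506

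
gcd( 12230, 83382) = 2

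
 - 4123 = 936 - 5059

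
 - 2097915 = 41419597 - 43517512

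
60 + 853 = 913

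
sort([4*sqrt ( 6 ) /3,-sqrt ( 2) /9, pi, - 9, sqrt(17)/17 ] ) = [-9, -sqrt( 2)/9, sqrt ( 17 )/17,pi , 4*sqrt( 6) /3] 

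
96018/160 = 600  +  9/80 = 600.11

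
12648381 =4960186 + 7688195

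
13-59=  -  46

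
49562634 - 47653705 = 1908929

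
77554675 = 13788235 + 63766440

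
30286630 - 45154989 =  - 14868359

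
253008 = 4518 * 56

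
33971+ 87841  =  121812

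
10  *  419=4190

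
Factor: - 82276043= - 163^1*251^1 * 2011^1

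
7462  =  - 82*(-91) 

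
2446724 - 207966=2238758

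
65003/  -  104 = -65003/104 = - 625.03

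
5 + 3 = 8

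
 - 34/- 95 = 34/95=0.36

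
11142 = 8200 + 2942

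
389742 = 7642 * 51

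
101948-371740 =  - 269792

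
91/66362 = 91/66362 = 0.00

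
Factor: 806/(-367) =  - 2^1*13^1*31^1*367^ (-1)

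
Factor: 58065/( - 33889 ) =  - 3^1*5^1 * 7^2 * 79^1  *33889^ ( - 1 ) 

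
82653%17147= 14065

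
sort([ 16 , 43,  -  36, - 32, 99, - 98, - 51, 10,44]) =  [ - 98, - 51, - 36, - 32, 10, 16, 43,44, 99 ]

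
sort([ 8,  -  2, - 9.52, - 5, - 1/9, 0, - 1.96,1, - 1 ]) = [ - 9.52, - 5,-2, - 1.96, - 1, - 1/9,0,1 , 8]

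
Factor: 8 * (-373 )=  - 2984= -2^3*373^1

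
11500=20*575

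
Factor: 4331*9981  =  43227711 = 3^2 *61^1 * 71^1*1109^1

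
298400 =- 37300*( - 8 ) 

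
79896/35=2282+ 26/35=2282.74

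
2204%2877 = 2204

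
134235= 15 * 8949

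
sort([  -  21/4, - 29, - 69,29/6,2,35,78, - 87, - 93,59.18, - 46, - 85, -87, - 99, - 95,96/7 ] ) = [ - 99,-95, - 93  , - 87, - 87, - 85, - 69, - 46, - 29 , - 21/4,2, 29/6,96/7, 35,59.18,78] 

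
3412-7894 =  - 4482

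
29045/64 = 453 + 53/64 =453.83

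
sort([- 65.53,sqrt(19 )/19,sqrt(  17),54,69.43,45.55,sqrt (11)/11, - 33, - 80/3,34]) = [ - 65.53, - 33, - 80/3,sqrt(19 ) /19,  sqrt( 11)/11,sqrt(17 ), 34, 45.55 , 54,69.43 ]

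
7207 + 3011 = 10218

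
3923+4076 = 7999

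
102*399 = 40698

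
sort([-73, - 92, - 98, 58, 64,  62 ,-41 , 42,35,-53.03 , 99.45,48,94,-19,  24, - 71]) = [-98,- 92 , - 73,- 71,-53.03, - 41,  -  19, 24, 35, 42,48, 58, 62, 64, 94, 99.45 ]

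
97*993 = 96321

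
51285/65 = 789 = 789.00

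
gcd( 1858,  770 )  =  2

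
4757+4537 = 9294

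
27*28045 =757215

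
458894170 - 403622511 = 55271659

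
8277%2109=1950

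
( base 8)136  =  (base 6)234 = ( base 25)3j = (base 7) 163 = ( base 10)94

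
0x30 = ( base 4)300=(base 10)48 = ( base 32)1g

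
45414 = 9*5046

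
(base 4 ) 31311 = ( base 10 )885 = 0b1101110101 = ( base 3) 1012210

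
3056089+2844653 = 5900742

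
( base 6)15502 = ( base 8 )4776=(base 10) 2558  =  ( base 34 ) 278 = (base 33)2bh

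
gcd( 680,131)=1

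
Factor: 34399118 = 2^1 *13^1*1323043^1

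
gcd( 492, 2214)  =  246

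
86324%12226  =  742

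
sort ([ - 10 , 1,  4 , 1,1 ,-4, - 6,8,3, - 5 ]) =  [ - 10,  -  6, - 5,-4,1,1,1, 3, 4,  8]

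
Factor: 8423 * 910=7664930= 2^1*5^1*7^1*13^1*8423^1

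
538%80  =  58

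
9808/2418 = 4904/1209 = 4.06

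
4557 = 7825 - 3268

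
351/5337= 39/593= 0.07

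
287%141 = 5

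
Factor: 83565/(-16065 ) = -7^( - 1) * 17^ (-1)*619^1 =- 619/119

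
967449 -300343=667106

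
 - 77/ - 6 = 77/6 = 12.83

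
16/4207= 16/4207  =  0.00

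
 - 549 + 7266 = 6717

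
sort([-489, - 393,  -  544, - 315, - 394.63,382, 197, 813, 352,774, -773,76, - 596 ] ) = [ - 773, - 596, - 544,  -  489,-394.63, - 393, - 315,76, 197, 352,382, 774,  813] 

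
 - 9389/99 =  - 95 + 16/99 = - 94.84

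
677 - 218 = 459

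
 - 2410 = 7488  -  9898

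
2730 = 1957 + 773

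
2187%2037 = 150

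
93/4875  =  31/1625 = 0.02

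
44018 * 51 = 2244918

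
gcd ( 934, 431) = 1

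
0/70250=0 = 0.00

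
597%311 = 286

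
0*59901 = 0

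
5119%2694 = 2425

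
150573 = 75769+74804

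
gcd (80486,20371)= 1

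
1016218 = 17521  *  58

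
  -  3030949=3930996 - 6961945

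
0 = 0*294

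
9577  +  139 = 9716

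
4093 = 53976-49883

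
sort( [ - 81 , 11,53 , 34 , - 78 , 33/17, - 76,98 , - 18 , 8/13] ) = [  -  81, -78, - 76, - 18, 8/13,33/17 , 11,34, 53  ,  98 ]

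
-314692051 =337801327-652493378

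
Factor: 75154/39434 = 37577/19717 = 53^1* 709^1*19717^(  -  1)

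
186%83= 20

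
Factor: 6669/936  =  2^( - 3 )*3^1*19^1 = 57/8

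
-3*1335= - 4005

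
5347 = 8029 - 2682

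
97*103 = 9991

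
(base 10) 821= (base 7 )2252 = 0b1100110101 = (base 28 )119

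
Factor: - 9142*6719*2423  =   - 148833012454=- 2^1*7^1*653^1  *2423^1 * 6719^1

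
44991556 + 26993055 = 71984611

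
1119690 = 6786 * 165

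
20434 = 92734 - 72300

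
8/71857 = 8/71857 = 0.00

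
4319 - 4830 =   -  511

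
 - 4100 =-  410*10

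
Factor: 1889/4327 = 1889^1*  4327^(-1 ) 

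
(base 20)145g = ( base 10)9716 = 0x25F4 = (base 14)3780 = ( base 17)1ga9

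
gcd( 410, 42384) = 2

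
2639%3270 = 2639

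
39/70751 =39/70751 =0.00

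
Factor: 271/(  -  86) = - 2^( - 1)*43^( - 1)*271^1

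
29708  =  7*4244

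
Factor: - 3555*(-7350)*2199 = 2^1*3^4*5^3*7^2*79^1*733^1=57458220750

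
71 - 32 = 39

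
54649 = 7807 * 7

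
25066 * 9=225594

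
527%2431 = 527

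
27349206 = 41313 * 662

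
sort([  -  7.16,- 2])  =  [-7.16, - 2 ]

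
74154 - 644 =73510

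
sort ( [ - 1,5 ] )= [ - 1,5]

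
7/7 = 1 = 1.00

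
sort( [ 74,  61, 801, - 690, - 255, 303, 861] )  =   [ -690, - 255, 61,74, 303, 801,861 ]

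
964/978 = 482/489 = 0.99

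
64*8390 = 536960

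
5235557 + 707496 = 5943053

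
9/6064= 9/6064 = 0.00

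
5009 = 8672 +-3663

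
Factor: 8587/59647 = 7^( - 1 )*31^1*277^1*8521^( - 1)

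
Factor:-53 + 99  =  2^1*23^1 = 46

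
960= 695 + 265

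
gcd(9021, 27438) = 3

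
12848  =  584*22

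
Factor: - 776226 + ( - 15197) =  - 791423 = - 41^1 * 97^1 * 199^1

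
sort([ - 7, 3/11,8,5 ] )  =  [ - 7, 3/11  ,  5, 8] 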